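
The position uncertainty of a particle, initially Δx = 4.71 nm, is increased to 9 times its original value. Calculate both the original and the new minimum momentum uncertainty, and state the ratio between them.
Original Δp_min = 1.120 × 10^-26 kg·m/s; new Δp'_min = 1.244 × 10^-27 kg·m/s; ratio Δp'_min/Δp_min = 1/9.

From the uncertainty principle ΔxΔp ≥ ℏ/2, the minimum momentum uncertainty is Δp_min = ℏ/(2Δx).

Original (Δx = 4.71 nm = 4.710e-09 m):
Δp_min = (1.055e-34 J·s)/(2 × 4.710e-09 m) = 1.120e-26 kg·m/s

When Δx → 9Δx:
Δp'_min = ℏ/(2 × 9Δx) = (1/9) × ℏ/(2Δx) = (1/9) × Δp_min
Δp'_min = 1/9 × 1.120e-26 kg·m/s = 1.244e-27 kg·m/s

Since Δp_min ∝ 1/Δx, when Δx is increased to 9 times its original value, Δp_min decreases to 1/9 of its original value.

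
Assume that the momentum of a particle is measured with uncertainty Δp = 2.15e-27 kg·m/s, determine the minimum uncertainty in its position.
24.525 nm

Using the Heisenberg uncertainty principle:
ΔxΔp ≥ ℏ/2

The minimum uncertainty in position is:
Δx_min = ℏ/(2Δp)
Δx_min = (1.055e-34 J·s) / (2 × 2.150e-27 kg·m/s)
Δx_min = 2.452e-08 m = 24.525 nm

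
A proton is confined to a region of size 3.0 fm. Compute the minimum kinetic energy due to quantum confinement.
576.384 keV

Using the uncertainty principle:

1. Position uncertainty: Δx ≈ 3.000e-15 m
2. Minimum momentum uncertainty: Δp = ℏ/(2Δx) = 1.758e-20 kg·m/s
3. Minimum kinetic energy:
   KE = (Δp)²/(2m) = (1.758e-20)²/(2 × 1.673e-27 kg)
   KE = 9.235e-14 J = 576.384 keV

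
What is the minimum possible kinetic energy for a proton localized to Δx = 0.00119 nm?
3.663 eV

Localizing a particle requires giving it sufficient momentum uncertainty:

1. From uncertainty principle: Δp ≥ ℏ/(2Δx)
   Δp_min = (1.055e-34 J·s) / (2 × 1.190e-12 m)
   Δp_min = 4.431e-23 kg·m/s

2. This momentum uncertainty corresponds to kinetic energy:
   KE ≈ (Δp)²/(2m) = (4.431e-23)²/(2 × 1.673e-27 kg)
   KE = 5.869e-19 J = 3.663 eV

Tighter localization requires more energy.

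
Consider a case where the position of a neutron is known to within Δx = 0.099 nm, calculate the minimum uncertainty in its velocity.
317.991 m/s

Using the Heisenberg uncertainty principle and Δp = mΔv:
ΔxΔp ≥ ℏ/2
Δx(mΔv) ≥ ℏ/2

The minimum uncertainty in velocity is:
Δv_min = ℏ/(2mΔx)
Δv_min = (1.055e-34 J·s) / (2 × 1.675e-27 kg × 9.900e-11 m)
Δv_min = 3.180e+02 m/s = 317.991 m/s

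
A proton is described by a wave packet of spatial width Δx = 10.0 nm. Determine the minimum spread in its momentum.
5.273 × 10^-27 kg·m/s

For a wave packet, the spatial width Δx and momentum spread Δp are related by the uncertainty principle:
ΔxΔp ≥ ℏ/2

The minimum momentum spread is:
Δp_min = ℏ/(2Δx)
Δp_min = (1.055e-34 J·s) / (2 × 1.000e-08 m)
Δp_min = 5.273e-27 kg·m/s

A wave packet cannot have both a well-defined position and well-defined momentum.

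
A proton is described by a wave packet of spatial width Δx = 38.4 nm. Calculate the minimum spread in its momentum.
1.373 × 10^-27 kg·m/s

For a wave packet, the spatial width Δx and momentum spread Δp are related by the uncertainty principle:
ΔxΔp ≥ ℏ/2

The minimum momentum spread is:
Δp_min = ℏ/(2Δx)
Δp_min = (1.055e-34 J·s) / (2 × 3.840e-08 m)
Δp_min = 1.373e-27 kg·m/s

A wave packet cannot have both a well-defined position and well-defined momentum.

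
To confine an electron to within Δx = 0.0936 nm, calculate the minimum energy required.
1.087 eV

Localizing a particle requires giving it sufficient momentum uncertainty:

1. From uncertainty principle: Δp ≥ ℏ/(2Δx)
   Δp_min = (1.055e-34 J·s) / (2 × 9.360e-11 m)
   Δp_min = 5.633e-25 kg·m/s

2. This momentum uncertainty corresponds to kinetic energy:
   KE ≈ (Δp)²/(2m) = (5.633e-25)²/(2 × 9.109e-31 kg)
   KE = 1.742e-19 J = 1.087 eV

Tighter localization requires more energy.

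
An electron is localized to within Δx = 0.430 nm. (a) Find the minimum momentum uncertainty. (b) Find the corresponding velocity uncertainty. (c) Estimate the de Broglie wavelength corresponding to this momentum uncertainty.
(a) Δp_min = 1.226 × 10^-25 kg·m/s
(b) Δv_min = 134.614 km/s
(c) λ_dB = 5.404 nm

Step-by-step:

(a) From the uncertainty principle:
Δp_min = ℏ/(2Δx) = (1.055e-34 J·s)/(2 × 4.300e-10 m) = 1.226e-25 kg·m/s

(b) The velocity uncertainty:
Δv = Δp/m = (1.226e-25 kg·m/s)/(9.109e-31 kg) = 1.346e+05 m/s = 134.614 km/s

(c) The de Broglie wavelength for this momentum:
λ = h/p = (6.626e-34 J·s)/(1.226e-25 kg·m/s) = 5.404e-09 m = 5.404 nm

Note: The de Broglie wavelength is comparable to the localization size, as expected from wave-particle duality.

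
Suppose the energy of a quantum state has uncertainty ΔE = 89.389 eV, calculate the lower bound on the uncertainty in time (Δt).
3.682 as

Using the energy-time uncertainty principle:
ΔEΔt ≥ ℏ/2

The minimum uncertainty in time is:
Δt_min = ℏ/(2ΔE)
Δt_min = (1.055e-34 J·s) / (2 × 1.432e-17 J)
Δt_min = 3.682e-18 s = 3.682 as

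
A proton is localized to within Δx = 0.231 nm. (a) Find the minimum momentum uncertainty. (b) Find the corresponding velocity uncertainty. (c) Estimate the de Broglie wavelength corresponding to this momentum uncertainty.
(a) Δp_min = 2.283 × 10^-25 kg·m/s
(b) Δv_min = 136.470 m/s
(c) λ_dB = 2.903 nm

Step-by-step:

(a) From the uncertainty principle:
Δp_min = ℏ/(2Δx) = (1.055e-34 J·s)/(2 × 2.310e-10 m) = 2.283e-25 kg·m/s

(b) The velocity uncertainty:
Δv = Δp/m = (2.283e-25 kg·m/s)/(1.673e-27 kg) = 1.365e+02 m/s = 136.470 m/s

(c) The de Broglie wavelength for this momentum:
λ = h/p = (6.626e-34 J·s)/(2.283e-25 kg·m/s) = 2.903e-09 m = 2.903 nm

Note: The de Broglie wavelength is comparable to the localization size, as expected from wave-particle duality.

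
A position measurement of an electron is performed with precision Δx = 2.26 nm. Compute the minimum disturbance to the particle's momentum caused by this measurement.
2.333 × 10^-26 kg·m/s

The uncertainty principle implies that measuring position disturbs momentum:
ΔxΔp ≥ ℏ/2

When we measure position with precision Δx, we necessarily introduce a momentum uncertainty:
Δp ≥ ℏ/(2Δx)
Δp_min = (1.055e-34 J·s) / (2 × 2.260e-09 m)
Δp_min = 2.333e-26 kg·m/s

The more precisely we measure position, the greater the momentum disturbance.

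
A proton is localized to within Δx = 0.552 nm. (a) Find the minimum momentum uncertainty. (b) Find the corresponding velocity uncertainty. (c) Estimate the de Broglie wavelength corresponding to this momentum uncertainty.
(a) Δp_min = 9.552 × 10^-26 kg·m/s
(b) Δv_min = 57.110 m/s
(c) λ_dB = 6.937 nm

Step-by-step:

(a) From the uncertainty principle:
Δp_min = ℏ/(2Δx) = (1.055e-34 J·s)/(2 × 5.520e-10 m) = 9.552e-26 kg·m/s

(b) The velocity uncertainty:
Δv = Δp/m = (9.552e-26 kg·m/s)/(1.673e-27 kg) = 5.711e+01 m/s = 57.110 m/s

(c) The de Broglie wavelength for this momentum:
λ = h/p = (6.626e-34 J·s)/(9.552e-26 kg·m/s) = 6.937e-09 m = 6.937 nm

Note: The de Broglie wavelength is comparable to the localization size, as expected from wave-particle duality.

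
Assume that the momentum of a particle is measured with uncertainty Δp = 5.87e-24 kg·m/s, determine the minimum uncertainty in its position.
8.983 pm

Using the Heisenberg uncertainty principle:
ΔxΔp ≥ ℏ/2

The minimum uncertainty in position is:
Δx_min = ℏ/(2Δp)
Δx_min = (1.055e-34 J·s) / (2 × 5.870e-24 kg·m/s)
Δx_min = 8.983e-12 m = 8.983 pm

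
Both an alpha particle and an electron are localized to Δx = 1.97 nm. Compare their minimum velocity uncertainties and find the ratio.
The electron has the larger minimum velocity uncertainty, by a ratio of 7294.3.

For both particles, Δp_min = ℏ/(2Δx) = 2.677e-26 kg·m/s (same for both).

The velocity uncertainty is Δv = Δp/m:
- alpha particle: Δv = 2.677e-26 / 6.645e-27 = 4.028e+00 m/s = 4.028 m/s
- electron: Δv = 2.677e-26 / 9.109e-31 = 2.938e+04 m/s = 29.383 km/s

Ratio: 2.938e+04 / 4.028e+00 = 7294.3

The lighter particle has larger velocity uncertainty because Δv ∝ 1/m.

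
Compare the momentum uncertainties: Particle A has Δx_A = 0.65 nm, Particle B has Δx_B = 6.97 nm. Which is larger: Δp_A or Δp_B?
Particle A has the larger minimum momentum uncertainty, by a factor of 10.72.

For each particle, the minimum momentum uncertainty is Δp_min = ℏ/(2Δx):

Particle A: Δp_A = ℏ/(2×6.500e-10 m) = 8.112e-26 kg·m/s
Particle B: Δp_B = ℏ/(2×6.970e-09 m) = 7.565e-27 kg·m/s

Ratio: Δp_A/Δp_B = 10.72

Since Δp_min ∝ 1/Δx, the particle with smaller position uncertainty (A) has larger momentum uncertainty.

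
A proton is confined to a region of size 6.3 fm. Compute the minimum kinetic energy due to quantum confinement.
130.699 keV

Using the uncertainty principle:

1. Position uncertainty: Δx ≈ 6.300e-15 m
2. Minimum momentum uncertainty: Δp = ℏ/(2Δx) = 8.370e-21 kg·m/s
3. Minimum kinetic energy:
   KE = (Δp)²/(2m) = (8.370e-21)²/(2 × 1.673e-27 kg)
   KE = 2.094e-14 J = 130.699 keV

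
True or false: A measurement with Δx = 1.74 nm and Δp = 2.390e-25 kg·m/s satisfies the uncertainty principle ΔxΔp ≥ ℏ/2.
Yes, it satisfies the uncertainty principle.

Calculate the product ΔxΔp:
ΔxΔp = (1.740e-09 m) × (2.390e-25 kg·m/s)
ΔxΔp = 4.159e-34 J·s

Compare to the minimum allowed value ℏ/2:
ℏ/2 = 5.273e-35 J·s

Since ΔxΔp = 4.159e-34 J·s ≥ 5.273e-35 J·s = ℏ/2,
the measurement satisfies the uncertainty principle.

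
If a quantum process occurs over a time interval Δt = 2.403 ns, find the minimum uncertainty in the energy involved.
136.956 neV

Using the energy-time uncertainty principle:
ΔEΔt ≥ ℏ/2

The minimum uncertainty in energy is:
ΔE_min = ℏ/(2Δt)
ΔE_min = (1.055e-34 J·s) / (2 × 2.403e-09 s)
ΔE_min = 2.194e-26 J = 136.956 neV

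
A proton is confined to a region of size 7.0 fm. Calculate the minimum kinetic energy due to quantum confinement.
105.866 keV

Using the uncertainty principle:

1. Position uncertainty: Δx ≈ 7.000e-15 m
2. Minimum momentum uncertainty: Δp = ℏ/(2Δx) = 7.533e-21 kg·m/s
3. Minimum kinetic energy:
   KE = (Δp)²/(2m) = (7.533e-21)²/(2 × 1.673e-27 kg)
   KE = 1.696e-14 J = 105.866 keV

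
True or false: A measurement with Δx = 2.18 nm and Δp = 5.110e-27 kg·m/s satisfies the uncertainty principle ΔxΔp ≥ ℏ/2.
No, it violates the uncertainty principle (impossible measurement).

Calculate the product ΔxΔp:
ΔxΔp = (2.180e-09 m) × (5.110e-27 kg·m/s)
ΔxΔp = 1.114e-35 J·s

Compare to the minimum allowed value ℏ/2:
ℏ/2 = 5.273e-35 J·s

Since ΔxΔp = 1.114e-35 J·s < 5.273e-35 J·s = ℏ/2,
the measurement violates the uncertainty principle.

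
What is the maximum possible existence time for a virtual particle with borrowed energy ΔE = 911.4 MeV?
3.611 × 10^-25 s

Using the energy-time uncertainty principle:
ΔEΔt ≥ ℏ/2

For a virtual particle borrowing energy ΔE, the maximum lifetime is:
Δt_max = ℏ/(2ΔE)

Converting energy:
ΔE = 911.4 MeV = 1.460e-10 J

Δt_max = (1.055e-34 J·s) / (2 × 1.460e-10 J)
Δt_max = 3.611e-25 s = 3.611 × 10^-25 s

Virtual particles with higher borrowed energy exist for shorter times.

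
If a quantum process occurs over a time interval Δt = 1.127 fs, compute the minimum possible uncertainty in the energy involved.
292.020 meV

Using the energy-time uncertainty principle:
ΔEΔt ≥ ℏ/2

The minimum uncertainty in energy is:
ΔE_min = ℏ/(2Δt)
ΔE_min = (1.055e-34 J·s) / (2 × 1.127e-15 s)
ΔE_min = 4.679e-20 J = 292.020 meV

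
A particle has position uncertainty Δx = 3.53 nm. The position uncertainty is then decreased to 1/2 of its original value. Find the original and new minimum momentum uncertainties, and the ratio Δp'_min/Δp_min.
Original Δp_min = 1.494 × 10^-26 kg·m/s; new Δp'_min = 2.987 × 10^-26 kg·m/s; ratio Δp'_min/Δp_min = 2.

From the uncertainty principle ΔxΔp ≥ ℏ/2, the minimum momentum uncertainty is Δp_min = ℏ/(2Δx).

Original (Δx = 3.53 nm = 3.530e-09 m):
Δp_min = (1.055e-34 J·s)/(2 × 3.530e-09 m) = 1.494e-26 kg·m/s

When Δx → (1/2)Δx:
Δp'_min = ℏ/(2 × (1/2)Δx) = 2 × ℏ/(2Δx) = 2 × Δp_min
Δp'_min = 2 × 1.494e-26 kg·m/s = 2.987e-26 kg·m/s

Since Δp_min ∝ 1/Δx, when Δx is decreased to 1/2 of its original value, Δp_min increases to 2 times its original value.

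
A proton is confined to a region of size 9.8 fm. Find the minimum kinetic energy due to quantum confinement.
54.013 keV

Using the uncertainty principle:

1. Position uncertainty: Δx ≈ 9.800e-15 m
2. Minimum momentum uncertainty: Δp = ℏ/(2Δx) = 5.380e-21 kg·m/s
3. Minimum kinetic energy:
   KE = (Δp)²/(2m) = (5.380e-21)²/(2 × 1.673e-27 kg)
   KE = 8.654e-15 J = 54.013 keV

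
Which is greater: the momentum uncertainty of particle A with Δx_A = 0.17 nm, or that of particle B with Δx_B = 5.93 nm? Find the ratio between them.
Particle A has the larger minimum momentum uncertainty, by a factor of 34.88.

For each particle, the minimum momentum uncertainty is Δp_min = ℏ/(2Δx):

Particle A: Δp_A = ℏ/(2×1.700e-10 m) = 3.102e-25 kg·m/s
Particle B: Δp_B = ℏ/(2×5.930e-09 m) = 8.892e-27 kg·m/s

Ratio: Δp_A/Δp_B = 34.88

Since Δp_min ∝ 1/Δx, the particle with smaller position uncertainty (A) has larger momentum uncertainty.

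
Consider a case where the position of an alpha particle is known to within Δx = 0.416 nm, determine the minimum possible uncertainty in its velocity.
19.076 m/s

Using the Heisenberg uncertainty principle and Δp = mΔv:
ΔxΔp ≥ ℏ/2
Δx(mΔv) ≥ ℏ/2

The minimum uncertainty in velocity is:
Δv_min = ℏ/(2mΔx)
Δv_min = (1.055e-34 J·s) / (2 × 6.645e-27 kg × 4.160e-10 m)
Δv_min = 1.908e+01 m/s = 19.076 m/s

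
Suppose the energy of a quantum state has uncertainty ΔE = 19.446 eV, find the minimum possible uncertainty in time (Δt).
16.924 as

Using the energy-time uncertainty principle:
ΔEΔt ≥ ℏ/2

The minimum uncertainty in time is:
Δt_min = ℏ/(2ΔE)
Δt_min = (1.055e-34 J·s) / (2 × 3.116e-18 J)
Δt_min = 1.692e-17 s = 16.924 as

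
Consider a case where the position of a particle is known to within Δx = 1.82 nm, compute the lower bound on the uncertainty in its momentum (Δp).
2.897 × 10^-26 kg·m/s

Using the Heisenberg uncertainty principle:
ΔxΔp ≥ ℏ/2

The minimum uncertainty in momentum is:
Δp_min = ℏ/(2Δx)
Δp_min = (1.055e-34 J·s) / (2 × 1.820e-09 m)
Δp_min = 2.897e-26 kg·m/s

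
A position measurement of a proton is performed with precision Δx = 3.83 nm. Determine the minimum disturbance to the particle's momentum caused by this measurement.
1.377 × 10^-26 kg·m/s

The uncertainty principle implies that measuring position disturbs momentum:
ΔxΔp ≥ ℏ/2

When we measure position with precision Δx, we necessarily introduce a momentum uncertainty:
Δp ≥ ℏ/(2Δx)
Δp_min = (1.055e-34 J·s) / (2 × 3.830e-09 m)
Δp_min = 1.377e-26 kg·m/s

The more precisely we measure position, the greater the momentum disturbance.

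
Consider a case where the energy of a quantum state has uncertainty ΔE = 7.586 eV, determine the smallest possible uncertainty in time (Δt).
43.383 as

Using the energy-time uncertainty principle:
ΔEΔt ≥ ℏ/2

The minimum uncertainty in time is:
Δt_min = ℏ/(2ΔE)
Δt_min = (1.055e-34 J·s) / (2 × 1.215e-18 J)
Δt_min = 4.338e-17 s = 43.383 as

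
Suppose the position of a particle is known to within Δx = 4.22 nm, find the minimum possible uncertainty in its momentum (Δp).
1.249 × 10^-26 kg·m/s

Using the Heisenberg uncertainty principle:
ΔxΔp ≥ ℏ/2

The minimum uncertainty in momentum is:
Δp_min = ℏ/(2Δx)
Δp_min = (1.055e-34 J·s) / (2 × 4.220e-09 m)
Δp_min = 1.249e-26 kg·m/s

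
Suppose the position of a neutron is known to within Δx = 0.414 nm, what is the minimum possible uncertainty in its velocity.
76.041 m/s

Using the Heisenberg uncertainty principle and Δp = mΔv:
ΔxΔp ≥ ℏ/2
Δx(mΔv) ≥ ℏ/2

The minimum uncertainty in velocity is:
Δv_min = ℏ/(2mΔx)
Δv_min = (1.055e-34 J·s) / (2 × 1.675e-27 kg × 4.140e-10 m)
Δv_min = 7.604e+01 m/s = 76.041 m/s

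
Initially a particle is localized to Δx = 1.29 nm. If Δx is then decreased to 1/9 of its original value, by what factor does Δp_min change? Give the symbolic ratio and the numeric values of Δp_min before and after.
Original Δp_min = 4.087 × 10^-26 kg·m/s; new Δp'_min = 3.679 × 10^-25 kg·m/s; ratio Δp'_min/Δp_min = 9.

From the uncertainty principle ΔxΔp ≥ ℏ/2, the minimum momentum uncertainty is Δp_min = ℏ/(2Δx).

Original (Δx = 1.29 nm = 1.290e-09 m):
Δp_min = (1.055e-34 J·s)/(2 × 1.290e-09 m) = 4.087e-26 kg·m/s

When Δx → (1/9)Δx:
Δp'_min = ℏ/(2 × (1/9)Δx) = 9 × ℏ/(2Δx) = 9 × Δp_min
Δp'_min = 9 × 4.087e-26 kg·m/s = 3.679e-25 kg·m/s

Since Δp_min ∝ 1/Δx, when Δx is decreased to 1/9 of its original value, Δp_min increases to 9 times its original value.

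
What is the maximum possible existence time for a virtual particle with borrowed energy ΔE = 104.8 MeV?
3.140 ys

Using the energy-time uncertainty principle:
ΔEΔt ≥ ℏ/2

For a virtual particle borrowing energy ΔE, the maximum lifetime is:
Δt_max = ℏ/(2ΔE)

Converting energy:
ΔE = 104.8 MeV = 1.679e-11 J

Δt_max = (1.055e-34 J·s) / (2 × 1.679e-11 J)
Δt_max = 3.140e-24 s = 3.140 ys

Virtual particles with higher borrowed energy exist for shorter times.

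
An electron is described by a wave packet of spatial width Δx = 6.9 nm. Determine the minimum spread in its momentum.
7.642 × 10^-27 kg·m/s

For a wave packet, the spatial width Δx and momentum spread Δp are related by the uncertainty principle:
ΔxΔp ≥ ℏ/2

The minimum momentum spread is:
Δp_min = ℏ/(2Δx)
Δp_min = (1.055e-34 J·s) / (2 × 6.900e-09 m)
Δp_min = 7.642e-27 kg·m/s

A wave packet cannot have both a well-defined position and well-defined momentum.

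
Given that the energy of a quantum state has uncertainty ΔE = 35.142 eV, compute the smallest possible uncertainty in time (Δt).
9.365 as

Using the energy-time uncertainty principle:
ΔEΔt ≥ ℏ/2

The minimum uncertainty in time is:
Δt_min = ℏ/(2ΔE)
Δt_min = (1.055e-34 J·s) / (2 × 5.630e-18 J)
Δt_min = 9.365e-18 s = 9.365 as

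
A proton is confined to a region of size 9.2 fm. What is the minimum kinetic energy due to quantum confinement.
61.288 keV

Using the uncertainty principle:

1. Position uncertainty: Δx ≈ 9.200e-15 m
2. Minimum momentum uncertainty: Δp = ℏ/(2Δx) = 5.731e-21 kg·m/s
3. Minimum kinetic energy:
   KE = (Δp)²/(2m) = (5.731e-21)²/(2 × 1.673e-27 kg)
   KE = 9.819e-15 J = 61.288 keV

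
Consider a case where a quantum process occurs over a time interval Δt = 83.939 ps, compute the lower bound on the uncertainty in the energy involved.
3.921 μeV

Using the energy-time uncertainty principle:
ΔEΔt ≥ ℏ/2

The minimum uncertainty in energy is:
ΔE_min = ℏ/(2Δt)
ΔE_min = (1.055e-34 J·s) / (2 × 8.394e-11 s)
ΔE_min = 6.282e-25 J = 3.921 μeV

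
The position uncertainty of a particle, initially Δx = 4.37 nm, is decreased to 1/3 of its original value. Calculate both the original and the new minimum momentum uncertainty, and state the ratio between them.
Original Δp_min = 1.207 × 10^-26 kg·m/s; new Δp'_min = 3.620 × 10^-26 kg·m/s; ratio Δp'_min/Δp_min = 3.

From the uncertainty principle ΔxΔp ≥ ℏ/2, the minimum momentum uncertainty is Δp_min = ℏ/(2Δx).

Original (Δx = 4.37 nm = 4.370e-09 m):
Δp_min = (1.055e-34 J·s)/(2 × 4.370e-09 m) = 1.207e-26 kg·m/s

When Δx → (1/3)Δx:
Δp'_min = ℏ/(2 × (1/3)Δx) = 3 × ℏ/(2Δx) = 3 × Δp_min
Δp'_min = 3 × 1.207e-26 kg·m/s = 3.620e-26 kg·m/s

Since Δp_min ∝ 1/Δx, when Δx is decreased to 1/3 of its original value, Δp_min increases to 3 times its original value.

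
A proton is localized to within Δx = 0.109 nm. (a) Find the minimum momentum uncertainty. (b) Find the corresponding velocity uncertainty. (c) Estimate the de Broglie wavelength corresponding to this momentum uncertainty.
(a) Δp_min = 4.837 × 10^-25 kg·m/s
(b) Δv_min = 289.216 m/s
(c) λ_dB = 1.370 nm

Step-by-step:

(a) From the uncertainty principle:
Δp_min = ℏ/(2Δx) = (1.055e-34 J·s)/(2 × 1.090e-10 m) = 4.837e-25 kg·m/s

(b) The velocity uncertainty:
Δv = Δp/m = (4.837e-25 kg·m/s)/(1.673e-27 kg) = 2.892e+02 m/s = 289.216 m/s

(c) The de Broglie wavelength for this momentum:
λ = h/p = (6.626e-34 J·s)/(4.837e-25 kg·m/s) = 1.370e-09 m = 1.370 nm

Note: The de Broglie wavelength is comparable to the localization size, as expected from wave-particle duality.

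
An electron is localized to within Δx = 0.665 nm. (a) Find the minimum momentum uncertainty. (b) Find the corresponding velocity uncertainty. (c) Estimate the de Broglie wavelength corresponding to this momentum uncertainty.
(a) Δp_min = 7.929 × 10^-26 kg·m/s
(b) Δv_min = 87.043 km/s
(c) λ_dB = 8.357 nm

Step-by-step:

(a) From the uncertainty principle:
Δp_min = ℏ/(2Δx) = (1.055e-34 J·s)/(2 × 6.650e-10 m) = 7.929e-26 kg·m/s

(b) The velocity uncertainty:
Δv = Δp/m = (7.929e-26 kg·m/s)/(9.109e-31 kg) = 8.704e+04 m/s = 87.043 km/s

(c) The de Broglie wavelength for this momentum:
λ = h/p = (6.626e-34 J·s)/(7.929e-26 kg·m/s) = 8.357e-09 m = 8.357 nm

Note: The de Broglie wavelength is comparable to the localization size, as expected from wave-particle duality.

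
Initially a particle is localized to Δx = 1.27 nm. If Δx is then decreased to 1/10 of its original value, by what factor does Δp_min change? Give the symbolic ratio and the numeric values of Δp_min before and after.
Original Δp_min = 4.152 × 10^-26 kg·m/s; new Δp'_min = 4.152 × 10^-25 kg·m/s; ratio Δp'_min/Δp_min = 10.

From the uncertainty principle ΔxΔp ≥ ℏ/2, the minimum momentum uncertainty is Δp_min = ℏ/(2Δx).

Original (Δx = 1.27 nm = 1.270e-09 m):
Δp_min = (1.055e-34 J·s)/(2 × 1.270e-09 m) = 4.152e-26 kg·m/s

When Δx → (1/10)Δx:
Δp'_min = ℏ/(2 × (1/10)Δx) = 10 × ℏ/(2Δx) = 10 × Δp_min
Δp'_min = 10 × 4.152e-26 kg·m/s = 4.152e-25 kg·m/s

Since Δp_min ∝ 1/Δx, when Δx is decreased to 1/10 of its original value, Δp_min increases to 10 times its original value.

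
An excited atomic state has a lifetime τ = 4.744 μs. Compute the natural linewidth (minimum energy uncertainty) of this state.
69.373 peV

Using the energy-time uncertainty principle:
ΔEΔt ≥ ℏ/2

The lifetime τ represents the time uncertainty Δt.
The natural linewidth (minimum energy uncertainty) is:

ΔE = ℏ/(2τ)
ΔE = (1.055e-34 J·s) / (2 × 4.744e-06 s)
ΔE = 1.111e-29 J = 69.373 peV

This natural linewidth limits the precision of spectroscopic measurements.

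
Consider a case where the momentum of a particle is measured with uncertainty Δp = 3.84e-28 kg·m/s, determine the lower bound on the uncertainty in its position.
137.314 nm

Using the Heisenberg uncertainty principle:
ΔxΔp ≥ ℏ/2

The minimum uncertainty in position is:
Δx_min = ℏ/(2Δp)
Δx_min = (1.055e-34 J·s) / (2 × 3.840e-28 kg·m/s)
Δx_min = 1.373e-07 m = 137.314 nm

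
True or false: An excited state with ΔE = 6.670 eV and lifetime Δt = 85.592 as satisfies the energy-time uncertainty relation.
Yes, it satisfies the uncertainty relation.

Calculate the product ΔEΔt:
ΔE = 6.670 eV = 1.069e-18 J
ΔEΔt = (1.069e-18 J) × (8.559e-17 s)
ΔEΔt = 9.147e-35 J·s

Compare to the minimum allowed value ℏ/2:
ℏ/2 = 5.273e-35 J·s

Since ΔEΔt = 9.147e-35 J·s ≥ 5.273e-35 J·s = ℏ/2,
this satisfies the uncertainty relation.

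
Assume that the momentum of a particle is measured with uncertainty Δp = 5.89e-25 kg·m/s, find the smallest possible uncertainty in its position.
89.522 pm

Using the Heisenberg uncertainty principle:
ΔxΔp ≥ ℏ/2

The minimum uncertainty in position is:
Δx_min = ℏ/(2Δp)
Δx_min = (1.055e-34 J·s) / (2 × 5.890e-25 kg·m/s)
Δx_min = 8.952e-11 m = 89.522 pm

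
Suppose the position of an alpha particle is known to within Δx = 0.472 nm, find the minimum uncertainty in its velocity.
16.812 m/s

Using the Heisenberg uncertainty principle and Δp = mΔv:
ΔxΔp ≥ ℏ/2
Δx(mΔv) ≥ ℏ/2

The minimum uncertainty in velocity is:
Δv_min = ℏ/(2mΔx)
Δv_min = (1.055e-34 J·s) / (2 × 6.645e-27 kg × 4.720e-10 m)
Δv_min = 1.681e+01 m/s = 16.812 m/s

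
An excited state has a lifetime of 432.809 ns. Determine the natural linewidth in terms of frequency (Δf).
183.863 kHz

Using the energy-time uncertainty principle and E = hf:
ΔEΔt ≥ ℏ/2
hΔf·Δt ≥ ℏ/2

The minimum frequency uncertainty is:
Δf = ℏ/(2hτ) = 1/(4πτ)
Δf = 1/(4π × 4.328e-07 s)
Δf = 1.839e+05 Hz = 183.863 kHz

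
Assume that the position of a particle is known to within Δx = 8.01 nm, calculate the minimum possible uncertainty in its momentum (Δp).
6.583 × 10^-27 kg·m/s

Using the Heisenberg uncertainty principle:
ΔxΔp ≥ ℏ/2

The minimum uncertainty in momentum is:
Δp_min = ℏ/(2Δx)
Δp_min = (1.055e-34 J·s) / (2 × 8.010e-09 m)
Δp_min = 6.583e-27 kg·m/s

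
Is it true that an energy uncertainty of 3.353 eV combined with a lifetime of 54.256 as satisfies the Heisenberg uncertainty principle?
No, it violates the uncertainty relation.

Calculate the product ΔEΔt:
ΔE = 3.353 eV = 5.372e-19 J
ΔEΔt = (5.372e-19 J) × (5.426e-17 s)
ΔEΔt = 2.915e-35 J·s

Compare to the minimum allowed value ℏ/2:
ℏ/2 = 5.273e-35 J·s

Since ΔEΔt = 2.915e-35 J·s < 5.273e-35 J·s = ℏ/2,
this violates the uncertainty relation.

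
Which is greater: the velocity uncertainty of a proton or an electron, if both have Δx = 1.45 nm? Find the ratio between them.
The electron has the larger minimum velocity uncertainty, by a ratio of 1836.2.

For both particles, Δp_min = ℏ/(2Δx) = 3.636e-26 kg·m/s (same for both).

The velocity uncertainty is Δv = Δp/m:
- proton: Δv = 3.636e-26 / 1.673e-27 = 2.174e+01 m/s = 21.741 m/s
- electron: Δv = 3.636e-26 / 9.109e-31 = 3.992e+04 m/s = 39.920 km/s

Ratio: 3.992e+04 / 2.174e+01 = 1836.2

The lighter particle has larger velocity uncertainty because Δv ∝ 1/m.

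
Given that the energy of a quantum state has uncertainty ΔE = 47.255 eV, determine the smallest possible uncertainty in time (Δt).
6.964 as

Using the energy-time uncertainty principle:
ΔEΔt ≥ ℏ/2

The minimum uncertainty in time is:
Δt_min = ℏ/(2ΔE)
Δt_min = (1.055e-34 J·s) / (2 × 7.571e-18 J)
Δt_min = 6.964e-18 s = 6.964 as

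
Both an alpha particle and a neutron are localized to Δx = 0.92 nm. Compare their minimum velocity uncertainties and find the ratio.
The neutron has the larger minimum velocity uncertainty, by a ratio of 4.0.

For both particles, Δp_min = ℏ/(2Δx) = 5.731e-26 kg·m/s (same for both).

The velocity uncertainty is Δv = Δp/m:
- alpha particle: Δv = 5.731e-26 / 6.645e-27 = 8.626e+00 m/s = 8.626 m/s
- neutron: Δv = 5.731e-26 / 1.675e-27 = 3.422e+01 m/s = 34.219 m/s

Ratio: 3.422e+01 / 8.626e+00 = 4.0

The lighter particle has larger velocity uncertainty because Δv ∝ 1/m.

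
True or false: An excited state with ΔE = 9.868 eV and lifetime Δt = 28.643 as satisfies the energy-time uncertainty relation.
No, it violates the uncertainty relation.

Calculate the product ΔEΔt:
ΔE = 9.868 eV = 1.581e-18 J
ΔEΔt = (1.581e-18 J) × (2.864e-17 s)
ΔEΔt = 4.529e-35 J·s

Compare to the minimum allowed value ℏ/2:
ℏ/2 = 5.273e-35 J·s

Since ΔEΔt = 4.529e-35 J·s < 5.273e-35 J·s = ℏ/2,
this violates the uncertainty relation.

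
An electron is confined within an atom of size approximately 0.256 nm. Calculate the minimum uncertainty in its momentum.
2.060 × 10^-25 kg·m/s

Using the Heisenberg uncertainty principle:
ΔxΔp ≥ ℏ/2

With Δx ≈ L = 2.560e-10 m (the confinement size):
Δp_min = ℏ/(2Δx)
Δp_min = (1.055e-34 J·s) / (2 × 2.560e-10 m)
Δp_min = 2.060e-25 kg·m/s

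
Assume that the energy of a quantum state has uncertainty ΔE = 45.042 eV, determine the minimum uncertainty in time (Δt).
7.307 as

Using the energy-time uncertainty principle:
ΔEΔt ≥ ℏ/2

The minimum uncertainty in time is:
Δt_min = ℏ/(2ΔE)
Δt_min = (1.055e-34 J·s) / (2 × 7.217e-18 J)
Δt_min = 7.307e-18 s = 7.307 as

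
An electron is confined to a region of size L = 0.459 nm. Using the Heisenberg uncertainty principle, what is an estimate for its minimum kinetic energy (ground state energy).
45.210 meV

Using the uncertainty principle to estimate ground state energy:

1. The position uncertainty is approximately the confinement size:
   Δx ≈ L = 4.590e-10 m

2. From ΔxΔp ≥ ℏ/2, the minimum momentum uncertainty is:
   Δp ≈ ℏ/(2L) = 1.149e-25 kg·m/s

3. The kinetic energy is approximately:
   KE ≈ (Δp)²/(2m) = (1.149e-25)²/(2 × 9.109e-31 kg)
   KE ≈ 7.243e-21 J = 45.210 meV

This is an order-of-magnitude estimate of the ground state energy.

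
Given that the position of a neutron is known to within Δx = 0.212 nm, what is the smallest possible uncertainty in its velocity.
148.496 m/s

Using the Heisenberg uncertainty principle and Δp = mΔv:
ΔxΔp ≥ ℏ/2
Δx(mΔv) ≥ ℏ/2

The minimum uncertainty in velocity is:
Δv_min = ℏ/(2mΔx)
Δv_min = (1.055e-34 J·s) / (2 × 1.675e-27 kg × 2.120e-10 m)
Δv_min = 1.485e+02 m/s = 148.496 m/s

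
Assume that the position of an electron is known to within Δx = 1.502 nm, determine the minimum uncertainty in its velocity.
38.538 km/s

Using the Heisenberg uncertainty principle and Δp = mΔv:
ΔxΔp ≥ ℏ/2
Δx(mΔv) ≥ ℏ/2

The minimum uncertainty in velocity is:
Δv_min = ℏ/(2mΔx)
Δv_min = (1.055e-34 J·s) / (2 × 9.109e-31 kg × 1.502e-09 m)
Δv_min = 3.854e+04 m/s = 38.538 km/s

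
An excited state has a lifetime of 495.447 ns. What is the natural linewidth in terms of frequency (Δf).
160.618 kHz

Using the energy-time uncertainty principle and E = hf:
ΔEΔt ≥ ℏ/2
hΔf·Δt ≥ ℏ/2

The minimum frequency uncertainty is:
Δf = ℏ/(2hτ) = 1/(4πτ)
Δf = 1/(4π × 4.954e-07 s)
Δf = 1.606e+05 Hz = 160.618 kHz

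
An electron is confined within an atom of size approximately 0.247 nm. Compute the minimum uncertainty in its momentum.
2.135 × 10^-25 kg·m/s

Using the Heisenberg uncertainty principle:
ΔxΔp ≥ ℏ/2

With Δx ≈ L = 2.470e-10 m (the confinement size):
Δp_min = ℏ/(2Δx)
Δp_min = (1.055e-34 J·s) / (2 × 2.470e-10 m)
Δp_min = 2.135e-25 kg·m/s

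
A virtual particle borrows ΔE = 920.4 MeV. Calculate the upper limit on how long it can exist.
3.576 × 10^-25 s

Using the energy-time uncertainty principle:
ΔEΔt ≥ ℏ/2

For a virtual particle borrowing energy ΔE, the maximum lifetime is:
Δt_max = ℏ/(2ΔE)

Converting energy:
ΔE = 920.4 MeV = 1.475e-10 J

Δt_max = (1.055e-34 J·s) / (2 × 1.475e-10 J)
Δt_max = 3.576e-25 s = 3.576 × 10^-25 s

Virtual particles with higher borrowed energy exist for shorter times.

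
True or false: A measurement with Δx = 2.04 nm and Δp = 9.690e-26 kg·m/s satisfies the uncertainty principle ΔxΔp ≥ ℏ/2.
Yes, it satisfies the uncertainty principle.

Calculate the product ΔxΔp:
ΔxΔp = (2.040e-09 m) × (9.690e-26 kg·m/s)
ΔxΔp = 1.977e-34 J·s

Compare to the minimum allowed value ℏ/2:
ℏ/2 = 5.273e-35 J·s

Since ΔxΔp = 1.977e-34 J·s ≥ 5.273e-35 J·s = ℏ/2,
the measurement satisfies the uncertainty principle.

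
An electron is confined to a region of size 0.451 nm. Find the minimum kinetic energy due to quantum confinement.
46.828 meV

Using the uncertainty principle:

1. Position uncertainty: Δx ≈ 4.510e-10 m
2. Minimum momentum uncertainty: Δp = ℏ/(2Δx) = 1.169e-25 kg·m/s
3. Minimum kinetic energy:
   KE = (Δp)²/(2m) = (1.169e-25)²/(2 × 9.109e-31 kg)
   KE = 7.503e-21 J = 46.828 meV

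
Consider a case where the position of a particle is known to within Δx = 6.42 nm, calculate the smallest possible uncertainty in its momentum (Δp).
8.213 × 10^-27 kg·m/s

Using the Heisenberg uncertainty principle:
ΔxΔp ≥ ℏ/2

The minimum uncertainty in momentum is:
Δp_min = ℏ/(2Δx)
Δp_min = (1.055e-34 J·s) / (2 × 6.420e-09 m)
Δp_min = 8.213e-27 kg·m/s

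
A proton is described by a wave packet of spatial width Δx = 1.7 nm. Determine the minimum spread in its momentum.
3.102 × 10^-26 kg·m/s

For a wave packet, the spatial width Δx and momentum spread Δp are related by the uncertainty principle:
ΔxΔp ≥ ℏ/2

The minimum momentum spread is:
Δp_min = ℏ/(2Δx)
Δp_min = (1.055e-34 J·s) / (2 × 1.700e-09 m)
Δp_min = 3.102e-26 kg·m/s

A wave packet cannot have both a well-defined position and well-defined momentum.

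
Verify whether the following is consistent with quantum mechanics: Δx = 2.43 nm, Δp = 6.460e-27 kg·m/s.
No, it violates the uncertainty principle (impossible measurement).

Calculate the product ΔxΔp:
ΔxΔp = (2.430e-09 m) × (6.460e-27 kg·m/s)
ΔxΔp = 1.570e-35 J·s

Compare to the minimum allowed value ℏ/2:
ℏ/2 = 5.273e-35 J·s

Since ΔxΔp = 1.570e-35 J·s < 5.273e-35 J·s = ℏ/2,
the measurement violates the uncertainty principle.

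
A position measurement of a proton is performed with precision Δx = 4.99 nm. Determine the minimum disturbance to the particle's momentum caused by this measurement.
1.057 × 10^-26 kg·m/s

The uncertainty principle implies that measuring position disturbs momentum:
ΔxΔp ≥ ℏ/2

When we measure position with precision Δx, we necessarily introduce a momentum uncertainty:
Δp ≥ ℏ/(2Δx)
Δp_min = (1.055e-34 J·s) / (2 × 4.990e-09 m)
Δp_min = 1.057e-26 kg·m/s

The more precisely we measure position, the greater the momentum disturbance.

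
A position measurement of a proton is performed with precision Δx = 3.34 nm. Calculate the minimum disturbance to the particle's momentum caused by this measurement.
1.579 × 10^-26 kg·m/s

The uncertainty principle implies that measuring position disturbs momentum:
ΔxΔp ≥ ℏ/2

When we measure position with precision Δx, we necessarily introduce a momentum uncertainty:
Δp ≥ ℏ/(2Δx)
Δp_min = (1.055e-34 J·s) / (2 × 3.340e-09 m)
Δp_min = 1.579e-26 kg·m/s

The more precisely we measure position, the greater the momentum disturbance.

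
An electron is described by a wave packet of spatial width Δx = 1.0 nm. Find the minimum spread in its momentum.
5.273 × 10^-26 kg·m/s

For a wave packet, the spatial width Δx and momentum spread Δp are related by the uncertainty principle:
ΔxΔp ≥ ℏ/2

The minimum momentum spread is:
Δp_min = ℏ/(2Δx)
Δp_min = (1.055e-34 J·s) / (2 × 1.000e-09 m)
Δp_min = 5.273e-26 kg·m/s

A wave packet cannot have both a well-defined position and well-defined momentum.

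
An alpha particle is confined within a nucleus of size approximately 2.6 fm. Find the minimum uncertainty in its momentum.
2.028 × 10^-20 kg·m/s

Using the Heisenberg uncertainty principle:
ΔxΔp ≥ ℏ/2

With Δx ≈ L = 2.600e-15 m (the confinement size):
Δp_min = ℏ/(2Δx)
Δp_min = (1.055e-34 J·s) / (2 × 2.600e-15 m)
Δp_min = 2.028e-20 kg·m/s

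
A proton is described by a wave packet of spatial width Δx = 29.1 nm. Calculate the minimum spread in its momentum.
1.812 × 10^-27 kg·m/s

For a wave packet, the spatial width Δx and momentum spread Δp are related by the uncertainty principle:
ΔxΔp ≥ ℏ/2

The minimum momentum spread is:
Δp_min = ℏ/(2Δx)
Δp_min = (1.055e-34 J·s) / (2 × 2.910e-08 m)
Δp_min = 1.812e-27 kg·m/s

A wave packet cannot have both a well-defined position and well-defined momentum.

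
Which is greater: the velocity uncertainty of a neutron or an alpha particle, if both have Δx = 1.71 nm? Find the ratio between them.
The neutron has the larger minimum velocity uncertainty, by a ratio of 4.0.

For both particles, Δp_min = ℏ/(2Δx) = 3.084e-26 kg·m/s (same for both).

The velocity uncertainty is Δv = Δp/m:
- neutron: Δv = 3.084e-26 / 1.675e-27 = 1.841e+01 m/s = 18.410 m/s
- alpha particle: Δv = 3.084e-26 / 6.645e-27 = 4.641e+00 m/s = 4.641 m/s

Ratio: 1.841e+01 / 4.641e+00 = 4.0

The lighter particle has larger velocity uncertainty because Δv ∝ 1/m.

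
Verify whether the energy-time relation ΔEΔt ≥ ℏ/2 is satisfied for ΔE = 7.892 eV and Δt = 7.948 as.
No, it violates the uncertainty relation.

Calculate the product ΔEΔt:
ΔE = 7.892 eV = 1.264e-18 J
ΔEΔt = (1.264e-18 J) × (7.948e-18 s)
ΔEΔt = 1.005e-35 J·s

Compare to the minimum allowed value ℏ/2:
ℏ/2 = 5.273e-35 J·s

Since ΔEΔt = 1.005e-35 J·s < 5.273e-35 J·s = ℏ/2,
this violates the uncertainty relation.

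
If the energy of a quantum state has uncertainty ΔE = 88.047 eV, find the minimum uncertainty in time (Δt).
3.738 as

Using the energy-time uncertainty principle:
ΔEΔt ≥ ℏ/2

The minimum uncertainty in time is:
Δt_min = ℏ/(2ΔE)
Δt_min = (1.055e-34 J·s) / (2 × 1.411e-17 J)
Δt_min = 3.738e-18 s = 3.738 as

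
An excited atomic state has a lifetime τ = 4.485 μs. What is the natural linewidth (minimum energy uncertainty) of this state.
73.379 peV

Using the energy-time uncertainty principle:
ΔEΔt ≥ ℏ/2

The lifetime τ represents the time uncertainty Δt.
The natural linewidth (minimum energy uncertainty) is:

ΔE = ℏ/(2τ)
ΔE = (1.055e-34 J·s) / (2 × 4.485e-06 s)
ΔE = 1.176e-29 J = 73.379 peV

This natural linewidth limits the precision of spectroscopic measurements.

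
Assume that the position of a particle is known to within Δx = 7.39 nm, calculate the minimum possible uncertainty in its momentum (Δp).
7.135 × 10^-27 kg·m/s

Using the Heisenberg uncertainty principle:
ΔxΔp ≥ ℏ/2

The minimum uncertainty in momentum is:
Δp_min = ℏ/(2Δx)
Δp_min = (1.055e-34 J·s) / (2 × 7.390e-09 m)
Δp_min = 7.135e-27 kg·m/s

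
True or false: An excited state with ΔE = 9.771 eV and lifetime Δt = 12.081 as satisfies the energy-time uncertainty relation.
No, it violates the uncertainty relation.

Calculate the product ΔEΔt:
ΔE = 9.771 eV = 1.565e-18 J
ΔEΔt = (1.565e-18 J) × (1.208e-17 s)
ΔEΔt = 1.891e-35 J·s

Compare to the minimum allowed value ℏ/2:
ℏ/2 = 5.273e-35 J·s

Since ΔEΔt = 1.891e-35 J·s < 5.273e-35 J·s = ℏ/2,
this violates the uncertainty relation.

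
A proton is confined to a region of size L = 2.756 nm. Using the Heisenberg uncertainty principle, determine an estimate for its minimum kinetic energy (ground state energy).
682.961 neV

Using the uncertainty principle to estimate ground state energy:

1. The position uncertainty is approximately the confinement size:
   Δx ≈ L = 2.756e-09 m

2. From ΔxΔp ≥ ℏ/2, the minimum momentum uncertainty is:
   Δp ≈ ℏ/(2L) = 1.913e-26 kg·m/s

3. The kinetic energy is approximately:
   KE ≈ (Δp)²/(2m) = (1.913e-26)²/(2 × 1.673e-27 kg)
   KE ≈ 1.094e-25 J = 682.961 neV

This is an order-of-magnitude estimate of the ground state energy.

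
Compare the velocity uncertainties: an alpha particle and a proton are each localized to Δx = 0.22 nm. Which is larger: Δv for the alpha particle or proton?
The proton has the larger minimum velocity uncertainty, by a ratio of 4.0.

For both particles, Δp_min = ℏ/(2Δx) = 2.397e-25 kg·m/s (same for both).

The velocity uncertainty is Δv = Δp/m:
- alpha particle: Δv = 2.397e-25 / 6.645e-27 = 3.607e+01 m/s = 36.070 m/s
- proton: Δv = 2.397e-25 / 1.673e-27 = 1.433e+02 m/s = 143.293 m/s

Ratio: 1.433e+02 / 3.607e+01 = 4.0

The lighter particle has larger velocity uncertainty because Δv ∝ 1/m.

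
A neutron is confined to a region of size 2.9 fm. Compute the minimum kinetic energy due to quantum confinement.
615.971 keV

Using the uncertainty principle:

1. Position uncertainty: Δx ≈ 2.900e-15 m
2. Minimum momentum uncertainty: Δp = ℏ/(2Δx) = 1.818e-20 kg·m/s
3. Minimum kinetic energy:
   KE = (Δp)²/(2m) = (1.818e-20)²/(2 × 1.675e-27 kg)
   KE = 9.869e-14 J = 615.971 keV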